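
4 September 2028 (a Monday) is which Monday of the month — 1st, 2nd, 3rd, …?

1st

Day 4 falls in week ⌈4/7⌉ of the month.
Days 1–7 hold the 1st Monday, 8–14 the 2nd, 15–21 the 3rd, 22–28 the 4th, 29–31 the 5th.
4 is in the range for the 1st.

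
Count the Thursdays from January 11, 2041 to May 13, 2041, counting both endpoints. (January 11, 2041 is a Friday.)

January 11, 2041 is a Friday; the first Thursday on or after it is January 17, 2041 (6 days later).
From January 17, 2041 to May 13, 2041: 14 + 28 + 31 + 30 + 13 = 116 days (rest of January, February, March, April, May).
116 ÷ 7 = 16 full weeks with remainder 4, so 16 more Thursdays after the first → 17.

17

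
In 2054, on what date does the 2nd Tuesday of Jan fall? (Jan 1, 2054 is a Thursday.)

Jan 13, 2054

Jan 2054 begins on a Thursday, so the first Tuesday is Jan 6 (5 days later).
The 2nd Tuesday is 1 weeks later: 6 + 7 = 13.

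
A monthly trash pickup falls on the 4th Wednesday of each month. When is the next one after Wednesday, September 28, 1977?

September 1977 starts on a Thursday; its first Wednesday is the 7th, so the 4th Wednesday is the 28th — September 28, 1977.
That is not after September 28, 1977, so look at October 1977.
October 1977 starts on a Saturday; its first Wednesday is the 5th, so the 4th Wednesday is the 26th — October 26, 1977.

October 26, 1977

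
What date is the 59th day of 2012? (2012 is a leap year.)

February 28, 2012

January has 31 days (59 − 31 = 28 remain).
28 into February → February 28.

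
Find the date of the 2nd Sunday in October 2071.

The first Sunday of October 2071 is October 4.
The 2nd Sunday is 1 weeks later: 4 + 7 = 11.

11 October 2071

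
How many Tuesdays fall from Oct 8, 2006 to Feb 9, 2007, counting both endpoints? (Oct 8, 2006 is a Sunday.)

Oct 8, 2006 is a Sunday; the first Tuesday on or after it is Oct 10, 2006 (2 days later).
From Oct 10, 2006 to Feb 9, 2007: 21 + 30 + 31 + 31 + 9 = 122 days (rest of Oct, Nov, Dec, Jan, Feb).
122 ÷ 7 = 17 full weeks with remainder 3, so 17 more Tuesdays after the first → 18.

18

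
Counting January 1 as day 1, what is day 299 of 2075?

January has 31 days (299 − 31 = 268 remain).
February has 28 days (268 − 28 = 240 remain).
March has 31 days (240 − 31 = 209 remain).
April has 30 days (209 − 30 = 179 remain).
May has 31 days (179 − 31 = 148 remain).
June has 30 days (148 − 30 = 118 remain).
July has 31 days (118 − 31 = 87 remain).
August has 31 days (87 − 31 = 56 remain).
September has 30 days (56 − 30 = 26 remain).
26 into October → October 26.

2075-10-26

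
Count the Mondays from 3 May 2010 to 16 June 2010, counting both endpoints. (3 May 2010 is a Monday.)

3 May 2010 is a Monday; the first Monday on or after it is 3 May 2010.
From 3 May 2010 to 16 June 2010: 28 + 16 = 44 days (rest of May, June).
44 ÷ 7 = 6 full weeks with remainder 2, so 6 more Mondays after the first → 7.

7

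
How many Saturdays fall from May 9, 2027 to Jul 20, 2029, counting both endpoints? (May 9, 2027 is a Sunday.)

114

May 9, 2027 is a Sunday; the first Saturday on or after it is May 15, 2027 (6 days later).
From May 15, 2027 to Jul 20, 2029: 230 + 366 + 201 = 797 days (rest of 2027, 2028, to Jul 20, 2029 in 2029).
797 ÷ 7 = 113 full weeks with remainder 6, so 113 more Saturdays after the first → 114.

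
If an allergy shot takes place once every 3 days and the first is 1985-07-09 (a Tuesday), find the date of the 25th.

1985-09-19

The 25th occurrence is 24 intervals after the first: 24 × 3 = 72 days after 1985-07-09.
July has 31 days — 22 days to the end of July leaves 50.
August has 31 days (19 left).
19 days into September → 1985-09-19.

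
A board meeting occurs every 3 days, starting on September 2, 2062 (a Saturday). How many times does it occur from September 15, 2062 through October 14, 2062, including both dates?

10

Occurrences land 3·i days after September 2, 2062 for i = 0, 1, 2, …
September 15, 2062 is 13 days after the start; 13 ÷ 3 = 4 remainder 1; since the remainder is 1, round up to i = 5. First occurrence in the window: #6 on September 17, 2062 (5×3 = 15 days in).
October 14, 2062 is 42 days after the start; 42 ÷ 3 = 14 remainder 0. Last occurrence in the window: #15 on October 14, 2062.
Occurrences #6 through #15: 10 in total.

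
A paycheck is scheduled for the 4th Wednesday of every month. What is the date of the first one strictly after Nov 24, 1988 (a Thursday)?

Nov 1988 starts on a Tuesday; its first Wednesday is the 2nd, so the 4th Wednesday is the 23rd — Nov 23, 1988.
That is not after Nov 24, 1988, so look at Dec 1988.
Dec 1988 starts on a Thursday; its first Wednesday is the 7th, so the 4th Wednesday is the 28th — Dec 28, 1988.

Dec 28, 1988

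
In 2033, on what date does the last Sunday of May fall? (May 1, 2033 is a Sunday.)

May 2033 begins on a Sunday, so the first Sunday is May 1.
May 2033 has 31 days. Adding weeks: 1, 8, 15, 22, 29 — the last one ≤ 31 is the 29th.

2033-05-29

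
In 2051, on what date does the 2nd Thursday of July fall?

13 July 2051

The first Thursday of July 2051 is July 6.
The 2nd Thursday is 1 weeks later: 6 + 7 = 13.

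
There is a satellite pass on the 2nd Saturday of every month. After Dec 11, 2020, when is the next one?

Dec 2020 starts on a Tuesday; its first Saturday is the 5th, so the 2nd Saturday is the 12th — Dec 12, 2020.
Dec 12, 2020 is after Dec 11, 2020, so that is the next one.

Dec 12, 2020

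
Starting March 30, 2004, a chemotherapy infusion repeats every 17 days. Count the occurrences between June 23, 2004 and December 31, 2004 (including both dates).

Occurrences land 17·i days after March 30, 2004 for i = 0, 1, 2, …
June 23, 2004 is 85 days after the start; 85 ÷ 17 = 5 remainder 0. First occurrence in the window: #6 on June 23, 2004 (5×17 = 85 days in).
December 31, 2004 is 276 days after the start; 276 ÷ 17 = 16 remainder 4. Last occurrence in the window: #17 on December 27, 2004.
Occurrences #6 through #17: 12 in total.

12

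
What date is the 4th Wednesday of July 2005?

July 2005 begins on a Friday, so the first Wednesday is July 6 (5 days later).
The 4th Wednesday is 3 weeks later: 6 + 21 = 27.

27 July 2005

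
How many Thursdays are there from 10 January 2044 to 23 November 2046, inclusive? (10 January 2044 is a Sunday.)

10 January 2044 is a Sunday; the first Thursday on or after it is 14 January 2044 (4 days later).
From 14 January 2044 to 23 November 2046: 352 + 365 + 327 = 1044 days (rest of 2044, 2045, to 23 November 2046 in 2046).
1044 ÷ 7 = 149 full weeks with remainder 1, so 149 more Thursdays after the first → 150.

150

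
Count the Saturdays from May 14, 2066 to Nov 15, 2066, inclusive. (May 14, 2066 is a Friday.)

May 14, 2066 is a Friday; the first Saturday on or after it is May 15, 2066 (1 day later).
From May 15, 2066 to Nov 15, 2066: 16 + 30 + 31 + 31 + 30 + 31 + 15 = 184 days (rest of May, Jun, Jul, Aug, Sep, Oct, Nov).
184 ÷ 7 = 26 full weeks with remainder 2, so 26 more Saturdays after the first → 27.

27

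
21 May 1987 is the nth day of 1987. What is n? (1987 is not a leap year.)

141

Days in months before May: 31 + 28 + 31 + 30 = 120.
Plus 21 days into May → day 141.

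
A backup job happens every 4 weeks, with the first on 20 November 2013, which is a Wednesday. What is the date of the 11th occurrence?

The 11th occurrence is 10 intervals after the first: 10 × 28 = 280 days after 20 November 2013.
November has 30 days — 10 days to the end of November leaves 270.
December has 31 days (239 left).
January has 31 days (208 left).
February has 28 days (180 left).
March has 31 days (149 left).
April has 30 days (119 left).
May has 31 days (88 left).
June has 30 days (58 left).
July has 31 days (27 left).
27 days into August → 27 August 2014.

27 August 2014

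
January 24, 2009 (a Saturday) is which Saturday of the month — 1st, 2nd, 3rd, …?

Day 24 falls in week ⌈24/7⌉ of the month.
Days 1–7 hold the 1st Saturday, 8–14 the 2nd, 15–21 the 3rd, 22–28 the 4th, 29–31 the 5th.
24 is in the range for the 4th.

4th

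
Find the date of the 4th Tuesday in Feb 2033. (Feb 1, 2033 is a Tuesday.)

Feb 22, 2033

Feb 2033 begins on a Tuesday, so the first Tuesday is Feb 1.
The 4th Tuesday is 3 weeks later: 1 + 21 = 22.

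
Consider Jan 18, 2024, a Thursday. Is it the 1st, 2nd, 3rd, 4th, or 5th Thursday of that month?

3rd

Day 18 falls in week ⌈18/7⌉ of the month.
Days 1–7 hold the 1st Thursday, 8–14 the 2nd, 15–21 the 3rd, 22–28 the 4th, 29–31 the 5th.
18 is in the range for the 3rd.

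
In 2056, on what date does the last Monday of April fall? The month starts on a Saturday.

24 April 2056

April 2056 begins on a Saturday, so the first Monday is April 3 (2 days later).
April 2056 has 30 days. Adding weeks: 3, 10, 17, 24 — the last one ≤ 30 is the 24th.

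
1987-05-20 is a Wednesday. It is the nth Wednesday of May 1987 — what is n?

3rd

Day 20 falls in week ⌈20/7⌉ of the month.
Days 1–7 hold the 1st Wednesday, 8–14 the 2nd, 15–21 the 3rd, 22–28 the 4th, 29–31 the 5th.
20 is in the range for the 3rd.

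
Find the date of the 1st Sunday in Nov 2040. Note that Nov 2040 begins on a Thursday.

Nov 4, 2040

Nov 2040 begins on a Thursday, so the first Sunday is Nov 4 (3 days later).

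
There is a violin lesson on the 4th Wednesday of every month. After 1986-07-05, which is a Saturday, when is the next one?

1986-07-23

July 1986 starts on a Tuesday; its first Wednesday is the 2nd, so the 4th Wednesday is the 23rd — 1986-07-23.
1986-07-23 is after 1986-07-05, so that is the next one.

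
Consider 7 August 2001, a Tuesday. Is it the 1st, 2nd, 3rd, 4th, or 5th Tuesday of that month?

Day 7 falls in week ⌈7/7⌉ of the month.
Days 1–7 hold the 1st Tuesday, 8–14 the 2nd, 15–21 the 3rd, 22–28 the 4th, 29–31 the 5th.
7 is in the range for the 1st.

1st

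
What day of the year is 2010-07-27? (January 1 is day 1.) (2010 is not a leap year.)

Days in months before July: 31 + 28 + 31 + 30 + 31 + 30 = 181.
Plus 27 days into July → day 208.

208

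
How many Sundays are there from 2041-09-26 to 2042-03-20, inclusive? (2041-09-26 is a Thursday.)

2041-09-26 is a Thursday; the first Sunday on or after it is 2041-09-29 (3 days later).
From 2041-09-29 to 2042-03-20: 1 + 31 + 30 + 31 + 31 + 28 + 20 = 172 days (rest of September, October, November, December, January, February, March).
172 ÷ 7 = 24 full weeks with remainder 4, so 24 more Sundays after the first → 25.

25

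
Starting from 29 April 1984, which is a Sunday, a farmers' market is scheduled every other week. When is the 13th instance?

The 13th occurrence is 12 intervals after the first: 12 × 14 = 168 days after 29 April 1984.
April has 30 days — 1 day to the end of April leaves 167.
May has 31 days (136 left).
June has 30 days (106 left).
July has 31 days (75 left).
August has 31 days (44 left).
September has 30 days (14 left).
14 days into October → 14 October 1984.

14 October 1984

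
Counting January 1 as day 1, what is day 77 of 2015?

January has 31 days (77 − 31 = 46 remain).
February has 28 days (46 − 28 = 18 remain).
18 into March → March 18.

18 March 2015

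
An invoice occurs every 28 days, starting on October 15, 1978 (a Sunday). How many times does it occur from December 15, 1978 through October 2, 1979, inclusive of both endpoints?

Occurrences land 28·i days after October 15, 1978 for i = 0, 1, 2, …
December 15, 1978 is 61 days after the start; 61 ÷ 28 = 2 remainder 5; since the remainder is 5, round up to i = 3. First occurrence in the window: #4 on January 7, 1979 (3×28 = 84 days in).
October 2, 1979 is 352 days after the start; 352 ÷ 28 = 12 remainder 16. Last occurrence in the window: #13 on September 16, 1979.
Occurrences #4 through #13: 10 in total.

10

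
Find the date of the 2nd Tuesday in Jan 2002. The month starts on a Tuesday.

Jan 2002 begins on a Tuesday, so the first Tuesday is Jan 1.
The 2nd Tuesday is 1 weeks later: 1 + 7 = 8.

Jan 8, 2002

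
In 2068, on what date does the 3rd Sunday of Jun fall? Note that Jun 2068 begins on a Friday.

Jun 2068 begins on a Friday, so the first Sunday is Jun 3 (2 days later).
The 3rd Sunday is 2 weeks later: 3 + 14 = 17.

Jun 17, 2068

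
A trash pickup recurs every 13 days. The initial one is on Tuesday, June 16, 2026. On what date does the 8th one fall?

September 15, 2026

The 8th occurrence is 7 intervals after the first: 7 × 13 = 91 days after June 16, 2026.
June has 30 days — 14 days to the end of June leaves 77.
July has 31 days (46 left).
August has 31 days (15 left).
15 days into September → September 15, 2026.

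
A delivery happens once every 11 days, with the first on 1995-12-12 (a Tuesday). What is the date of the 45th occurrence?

1997-04-09

The 45th occurrence is 44 intervals after the first: 44 × 11 = 484 days after 1995-12-12.
December has 31 days — 19 days to the end of December leaves 465.
1996 has 366 days (99 left).
January has 31 days (68 left).
February has 28 days (40 left).
March has 31 days (9 left).
9 days into April → 1997-04-09.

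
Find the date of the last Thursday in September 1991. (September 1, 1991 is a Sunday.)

26 September 1991

September 1991 begins on a Sunday, so the first Thursday is September 5 (4 days later).
September 1991 has 30 days. Adding weeks: 5, 12, 19, 26 — the last one ≤ 30 is the 26th.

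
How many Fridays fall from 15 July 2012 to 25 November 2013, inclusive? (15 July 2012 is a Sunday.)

71

15 July 2012 is a Sunday; the first Friday on or after it is 20 July 2012 (5 days later).
From 20 July 2012 to 25 November 2013: 164 + 329 = 493 days (rest of 2012, to 25 November 2013 in 2013).
493 ÷ 7 = 70 full weeks with remainder 3, so 70 more Fridays after the first → 71.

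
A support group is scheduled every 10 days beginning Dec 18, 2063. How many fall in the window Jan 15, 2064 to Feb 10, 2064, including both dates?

Occurrences land 10·i days after Dec 18, 2063 for i = 0, 1, 2, …
Jan 15, 2064 is 28 days after the start; 28 ÷ 10 = 2 remainder 8; since the remainder is 8, round up to i = 3. First occurrence in the window: #4 on Jan 17, 2064 (3×10 = 30 days in).
Feb 10, 2064 is 54 days after the start; 54 ÷ 10 = 5 remainder 4. Last occurrence in the window: #6 on Feb 6, 2064.
Occurrences #4 through #6: 3 in total.

3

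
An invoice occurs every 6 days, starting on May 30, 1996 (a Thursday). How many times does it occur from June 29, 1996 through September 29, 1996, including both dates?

Occurrences land 6·i days after May 30, 1996 for i = 0, 1, 2, …
June 29, 1996 is 30 days after the start; 30 ÷ 6 = 5 remainder 0. First occurrence in the window: #6 on June 29, 1996 (5×6 = 30 days in).
September 29, 1996 is 122 days after the start; 122 ÷ 6 = 20 remainder 2. Last occurrence in the window: #21 on September 27, 1996.
Occurrences #6 through #21: 16 in total.

16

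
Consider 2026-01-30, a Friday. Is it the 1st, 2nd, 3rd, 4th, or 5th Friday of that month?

Day 30 falls in week ⌈30/7⌉ of the month.
Days 1–7 hold the 1st Friday, 8–14 the 2nd, 15–21 the 3rd, 22–28 the 4th, 29–31 the 5th.
30 is in the range for the 5th.

5th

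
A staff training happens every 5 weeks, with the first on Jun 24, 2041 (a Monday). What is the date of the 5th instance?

Nov 11, 2041

The 5th occurrence is 4 intervals after the first: 4 × 35 = 140 days after Jun 24, 2041.
Jun has 30 days — 6 days to the end of Jun leaves 134.
Jul has 31 days (103 left).
Aug has 31 days (72 left).
Sep has 30 days (42 left).
Oct has 31 days (11 left).
11 days into Nov → Nov 11, 2041.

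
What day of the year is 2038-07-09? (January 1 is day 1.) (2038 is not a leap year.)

190

Days in months before July: 31 + 28 + 31 + 30 + 31 + 30 = 181.
Plus 9 days into July → day 190.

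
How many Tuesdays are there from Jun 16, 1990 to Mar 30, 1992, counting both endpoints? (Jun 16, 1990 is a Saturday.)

Jun 16, 1990 is a Saturday; the first Tuesday on or after it is Jun 19, 1990 (3 days later).
From Jun 19, 1990 to Mar 30, 1992: 195 + 365 + 90 = 650 days (rest of 1990, 1991, to Mar 30, 1992 in 1992).
650 ÷ 7 = 92 full weeks with remainder 6, so 92 more Tuesdays after the first → 93.

93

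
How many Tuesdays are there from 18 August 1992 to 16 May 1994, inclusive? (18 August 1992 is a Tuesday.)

18 August 1992 is a Tuesday; the first Tuesday on or after it is 18 August 1992.
From 18 August 1992 to 16 May 1994: 135 + 365 + 136 = 636 days (rest of 1992, 1993, to 16 May 1994 in 1994).
636 ÷ 7 = 90 full weeks with remainder 6, so 90 more Tuesdays after the first → 91.

91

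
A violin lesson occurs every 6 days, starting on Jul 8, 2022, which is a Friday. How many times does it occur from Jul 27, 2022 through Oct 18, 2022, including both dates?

Occurrences land 6·i days after Jul 8, 2022 for i = 0, 1, 2, …
Jul 27, 2022 is 19 days after the start; 19 ÷ 6 = 3 remainder 1; since the remainder is 1, round up to i = 4. First occurrence in the window: #5 on Aug 1, 2022 (4×6 = 24 days in).
Oct 18, 2022 is 102 days after the start; 102 ÷ 6 = 17 remainder 0. Last occurrence in the window: #18 on Oct 18, 2022.
Occurrences #5 through #18: 14 in total.

14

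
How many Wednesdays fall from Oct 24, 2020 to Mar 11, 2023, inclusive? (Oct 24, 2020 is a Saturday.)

Oct 24, 2020 is a Saturday; the first Wednesday on or after it is Oct 28, 2020 (4 days later).
From Oct 28, 2020 to Mar 11, 2023: 64 + 365 + 365 + 70 = 864 days (rest of 2020, 2021, 2022, to Mar 11, 2023 in 2023).
864 ÷ 7 = 123 full weeks with remainder 3, so 123 more Wednesdays after the first → 124.

124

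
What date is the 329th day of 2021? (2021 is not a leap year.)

2021-11-25

January has 31 days (329 − 31 = 298 remain).
February has 28 days (298 − 28 = 270 remain).
March has 31 days (270 − 31 = 239 remain).
April has 30 days (239 − 30 = 209 remain).
May has 31 days (209 − 31 = 178 remain).
June has 30 days (178 − 30 = 148 remain).
July has 31 days (148 − 31 = 117 remain).
August has 31 days (117 − 31 = 86 remain).
September has 30 days (86 − 30 = 56 remain).
October has 31 days (56 − 31 = 25 remain).
25 into November → November 25.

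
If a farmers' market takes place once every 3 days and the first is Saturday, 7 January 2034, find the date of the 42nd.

10 May 2034

The 42nd occurrence is 41 intervals after the first: 41 × 3 = 123 days after 7 January 2034.
January has 31 days — 24 days to the end of January leaves 99.
February has 28 days (71 left).
March has 31 days (40 left).
April has 30 days (10 left).
10 days into May → 10 May 2034.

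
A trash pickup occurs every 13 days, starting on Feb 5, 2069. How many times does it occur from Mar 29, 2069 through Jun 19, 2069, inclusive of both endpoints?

7

Occurrences land 13·i days after Feb 5, 2069 for i = 0, 1, 2, …
Mar 29, 2069 is 52 days after the start; 52 ÷ 13 = 4 remainder 0. First occurrence in the window: #5 on Mar 29, 2069 (4×13 = 52 days in).
Jun 19, 2069 is 134 days after the start; 134 ÷ 13 = 10 remainder 4. Last occurrence in the window: #11 on Jun 15, 2069.
Occurrences #5 through #11: 7 in total.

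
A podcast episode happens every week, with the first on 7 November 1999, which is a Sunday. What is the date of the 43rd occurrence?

The 43rd occurrence is 42 intervals after the first: 42 × 7 = 294 days after 7 November 1999.
November has 30 days — 23 days to the end of November leaves 271.
December has 31 days (240 left).
January has 31 days (209 left).
February has 29 days (180 left).
March has 31 days (149 left).
April has 30 days (119 left).
May has 31 days (88 left).
June has 30 days (58 left).
July has 31 days (27 left).
27 days into August → 27 August 2000.

27 August 2000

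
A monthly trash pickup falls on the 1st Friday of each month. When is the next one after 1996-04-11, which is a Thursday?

1996-05-03

April 1996 starts on a Monday, so its 1st Friday is 1996-04-05 (4 days in).
That is not after 1996-04-11, so look at May 1996.
May 1996 starts on a Wednesday, so its 1st Friday is 1996-05-03 (2 days in).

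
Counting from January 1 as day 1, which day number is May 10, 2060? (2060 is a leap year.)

Days in months before May: 31 + 29 + 31 + 30 = 121.
Plus 10 days into May → day 131.

131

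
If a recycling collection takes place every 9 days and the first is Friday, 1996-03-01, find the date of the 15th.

1996-07-05

The 15th occurrence is 14 intervals after the first: 14 × 9 = 126 days after 1996-03-01.
March has 31 days — 30 days to the end of March leaves 96.
April has 30 days (66 left).
May has 31 days (35 left).
June has 30 days (5 left).
5 days into July → 1996-07-05.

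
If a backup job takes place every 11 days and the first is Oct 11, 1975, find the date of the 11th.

Jan 29, 1976

The 11th occurrence is 10 intervals after the first: 10 × 11 = 110 days after Oct 11, 1975.
Oct has 31 days — 20 days to the end of Oct leaves 90.
Nov has 30 days (60 left).
Dec has 31 days (29 left).
29 days into Jan → Jan 29, 1976.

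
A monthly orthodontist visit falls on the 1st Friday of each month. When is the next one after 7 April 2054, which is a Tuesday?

April 2054 starts on a Wednesday, so its 1st Friday is 3 April 2054 (2 days in).
That is not after 7 April 2054, so look at May 2054.
May 2054 starts on a Friday, so its 1st Friday is 1 May 2054.

1 May 2054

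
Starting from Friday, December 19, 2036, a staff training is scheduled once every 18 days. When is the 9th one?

The 9th occurrence is 8 intervals after the first: 8 × 18 = 144 days after December 19, 2036.
December has 31 days — 12 days to the end of December leaves 132.
January has 31 days (101 left).
February has 28 days (73 left).
March has 31 days (42 left).
April has 30 days (12 left).
12 days into May → May 12, 2037.

May 12, 2037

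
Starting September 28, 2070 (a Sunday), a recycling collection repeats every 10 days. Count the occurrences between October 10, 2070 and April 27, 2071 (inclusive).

Occurrences land 10·i days after September 28, 2070 for i = 0, 1, 2, …
October 10, 2070 is 12 days after the start; 12 ÷ 10 = 1 remainder 2; since the remainder is 2, round up to i = 2. First occurrence in the window: #3 on October 18, 2070 (2×10 = 20 days in).
April 27, 2071 is 211 days after the start; 211 ÷ 10 = 21 remainder 1. Last occurrence in the window: #22 on April 26, 2071.
Occurrences #3 through #22: 20 in total.

20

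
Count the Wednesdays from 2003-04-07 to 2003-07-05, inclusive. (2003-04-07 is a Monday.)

13

2003-04-07 is a Monday; the first Wednesday on or after it is 2003-04-09 (2 days later).
From 2003-04-09 to 2003-07-05: 21 + 31 + 30 + 5 = 87 days (rest of April, May, June, July).
87 ÷ 7 = 12 full weeks with remainder 3, so 12 more Wednesdays after the first → 13.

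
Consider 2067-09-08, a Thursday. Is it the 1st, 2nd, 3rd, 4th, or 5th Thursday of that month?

Day 8 falls in week ⌈8/7⌉ of the month.
Days 1–7 hold the 1st Thursday, 8–14 the 2nd, 15–21 the 3rd, 22–28 the 4th, 29–31 the 5th.
8 is in the range for the 2nd.

2nd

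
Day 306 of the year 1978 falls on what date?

November 2, 1978

January has 31 days (306 − 31 = 275 remain).
February has 28 days (275 − 28 = 247 remain).
March has 31 days (247 − 31 = 216 remain).
April has 30 days (216 − 30 = 186 remain).
May has 31 days (186 − 31 = 155 remain).
June has 30 days (155 − 30 = 125 remain).
July has 31 days (125 − 31 = 94 remain).
August has 31 days (94 − 31 = 63 remain).
September has 30 days (63 − 30 = 33 remain).
October has 31 days (33 − 31 = 2 remain).
2 into November → November 2.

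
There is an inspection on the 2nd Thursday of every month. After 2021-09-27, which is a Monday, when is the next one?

September 2021 starts on a Wednesday; its first Thursday is the 2nd, so the 2nd Thursday is the 9th — 2021-09-09.
That is not after 2021-09-27, so look at October 2021.
October 2021 starts on a Friday; its first Thursday is the 7th, so the 2nd Thursday is the 14th — 2021-10-14.

2021-10-14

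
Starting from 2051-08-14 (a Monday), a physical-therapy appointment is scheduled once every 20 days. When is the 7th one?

The 7th occurrence is 6 intervals after the first: 6 × 20 = 120 days after 2051-08-14.
August has 31 days — 17 days to the end of August leaves 103.
September has 30 days (73 left).
October has 31 days (42 left).
November has 30 days (12 left).
12 days into December → 2051-12-12.

2051-12-12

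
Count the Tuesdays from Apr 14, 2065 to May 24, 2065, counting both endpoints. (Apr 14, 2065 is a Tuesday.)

Apr 14, 2065 is a Tuesday; the first Tuesday on or after it is Apr 14, 2065.
From Apr 14, 2065 to May 24, 2065: 16 + 24 = 40 days (rest of Apr, May).
40 ÷ 7 = 5 full weeks with remainder 5, so 5 more Tuesdays after the first → 6.

6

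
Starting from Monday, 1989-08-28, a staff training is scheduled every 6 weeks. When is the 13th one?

1991-01-14

The 13th occurrence is 12 intervals after the first: 12 × 42 = 504 days after 1989-08-28.
August has 31 days — 3 days to the end of August leaves 501.
From end of August to end of 1989 is 122 days (379 left).
1990 has 365 days (14 left).
14 days into January → 1991-01-14.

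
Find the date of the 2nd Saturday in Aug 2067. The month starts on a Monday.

Aug 2067 begins on a Monday, so the first Saturday is Aug 6 (5 days later).
The 2nd Saturday is 1 weeks later: 6 + 7 = 13.

Aug 13, 2067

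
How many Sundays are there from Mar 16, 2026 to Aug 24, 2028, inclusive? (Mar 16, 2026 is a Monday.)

127

Mar 16, 2026 is a Monday; the first Sunday on or after it is Mar 22, 2026 (6 days later).
From Mar 22, 2026 to Aug 24, 2028: 284 + 365 + 237 = 886 days (rest of 2026, 2027, to Aug 24, 2028 in 2028).
886 ÷ 7 = 126 full weeks with remainder 4, so 126 more Sundays after the first → 127.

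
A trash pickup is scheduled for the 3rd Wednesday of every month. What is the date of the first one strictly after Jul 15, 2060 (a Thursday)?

Jul 2060 starts on a Thursday; its first Wednesday is the 7th, so the 3rd Wednesday is the 21st — Jul 21, 2060.
Jul 21, 2060 is after Jul 15, 2060, so that is the next one.

Jul 21, 2060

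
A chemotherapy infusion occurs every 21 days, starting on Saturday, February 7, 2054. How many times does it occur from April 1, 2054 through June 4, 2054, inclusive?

Occurrences land 21·i days after February 7, 2054 for i = 0, 1, 2, …
April 1, 2054 is 53 days after the start; 53 ÷ 21 = 2 remainder 11; since the remainder is 11, round up to i = 3. First occurrence in the window: #4 on April 11, 2054 (3×21 = 63 days in).
June 4, 2054 is 117 days after the start; 117 ÷ 21 = 5 remainder 12. Last occurrence in the window: #6 on May 23, 2054.
Occurrences #4 through #6: 3 in total.

3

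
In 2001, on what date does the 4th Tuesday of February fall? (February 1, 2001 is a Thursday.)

February 2001 begins on a Thursday, so the first Tuesday is February 6 (5 days later).
The 4th Tuesday is 3 weeks later: 6 + 21 = 27.

2001-02-27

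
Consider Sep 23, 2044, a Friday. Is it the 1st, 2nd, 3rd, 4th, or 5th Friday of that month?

4th

Day 23 falls in week ⌈23/7⌉ of the month.
Days 1–7 hold the 1st Friday, 8–14 the 2nd, 15–21 the 3rd, 22–28 the 4th, 29–31 the 5th.
23 is in the range for the 4th.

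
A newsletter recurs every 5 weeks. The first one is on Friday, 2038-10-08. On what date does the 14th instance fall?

2040-01-06

The 14th occurrence is 13 intervals after the first: 13 × 35 = 455 days after 2038-10-08.
October has 31 days — 23 days to the end of October leaves 432.
From end of October to end of 2038 is 61 days (371 left).
2039 has 365 days (6 left).
6 days into January → 2040-01-06.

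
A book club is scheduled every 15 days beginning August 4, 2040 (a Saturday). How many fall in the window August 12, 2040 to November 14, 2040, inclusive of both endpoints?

Occurrences land 15·i days after August 4, 2040 for i = 0, 1, 2, …
August 12, 2040 is 8 days after the start; 8 ÷ 15 = 0 remainder 8; since the remainder is 8, round up to i = 1. First occurrence in the window: #2 on August 19, 2040 (1×15 = 15 days in).
November 14, 2040 is 102 days after the start; 102 ÷ 15 = 6 remainder 12. Last occurrence in the window: #7 on November 2, 2040.
Occurrences #2 through #7: 6 in total.

6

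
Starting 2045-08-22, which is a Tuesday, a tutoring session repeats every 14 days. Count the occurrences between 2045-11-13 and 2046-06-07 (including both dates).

15

Occurrences land 14·i days after 2045-08-22 for i = 0, 1, 2, …
2045-11-13 is 83 days after the start; 83 ÷ 14 = 5 remainder 13; since the remainder is 13, round up to i = 6. First occurrence in the window: #7 on 2045-11-14 (6×14 = 84 days in).
2046-06-07 is 289 days after the start; 289 ÷ 14 = 20 remainder 9. Last occurrence in the window: #21 on 2046-05-29.
Occurrences #7 through #21: 15 in total.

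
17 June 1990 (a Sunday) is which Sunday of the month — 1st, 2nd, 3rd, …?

3rd

Day 17 falls in week ⌈17/7⌉ of the month.
Days 1–7 hold the 1st Sunday, 8–14 the 2nd, 15–21 the 3rd, 22–28 the 4th, 29–31 the 5th.
17 is in the range for the 3rd.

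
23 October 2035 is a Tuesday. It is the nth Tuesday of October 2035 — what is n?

Day 23 falls in week ⌈23/7⌉ of the month.
Days 1–7 hold the 1st Tuesday, 8–14 the 2nd, 15–21 the 3rd, 22–28 the 4th, 29–31 the 5th.
23 is in the range for the 4th.

4th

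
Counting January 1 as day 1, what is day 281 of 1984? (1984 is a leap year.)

January has 31 days (281 − 31 = 250 remain).
February has 29 days (250 − 29 = 221 remain).
March has 31 days (221 − 31 = 190 remain).
April has 30 days (190 − 30 = 160 remain).
May has 31 days (160 − 31 = 129 remain).
June has 30 days (129 − 30 = 99 remain).
July has 31 days (99 − 31 = 68 remain).
August has 31 days (68 − 31 = 37 remain).
September has 30 days (37 − 30 = 7 remain).
7 into October → October 7.

1984-10-07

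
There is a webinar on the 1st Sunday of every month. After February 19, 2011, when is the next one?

February 2011 starts on a Tuesday, so its 1st Sunday is February 6, 2011 (5 days in).
That is not after February 19, 2011, so look at March 2011.
March 2011 starts on a Tuesday, so its 1st Sunday is March 6, 2011 (5 days in).

March 6, 2011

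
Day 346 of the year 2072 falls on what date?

December 11, 2072

January has 31 days (346 − 31 = 315 remain).
February has 29 days (315 − 29 = 286 remain).
March has 31 days (286 − 31 = 255 remain).
April has 30 days (255 − 30 = 225 remain).
May has 31 days (225 − 31 = 194 remain).
June has 30 days (194 − 30 = 164 remain).
July has 31 days (164 − 31 = 133 remain).
August has 31 days (133 − 31 = 102 remain).
September has 30 days (102 − 30 = 72 remain).
October has 31 days (72 − 31 = 41 remain).
November has 30 days (41 − 30 = 11 remain).
11 into December → December 11.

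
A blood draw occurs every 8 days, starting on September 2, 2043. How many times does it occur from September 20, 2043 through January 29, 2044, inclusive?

Occurrences land 8·i days after September 2, 2043 for i = 0, 1, 2, …
September 20, 2043 is 18 days after the start; 18 ÷ 8 = 2 remainder 2; since the remainder is 2, round up to i = 3. First occurrence in the window: #4 on September 26, 2043 (3×8 = 24 days in).
January 29, 2044 is 149 days after the start; 149 ÷ 8 = 18 remainder 5. Last occurrence in the window: #19 on January 24, 2044.
Occurrences #4 through #19: 16 in total.

16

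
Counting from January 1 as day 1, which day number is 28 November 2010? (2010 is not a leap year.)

332

Days in months before November: 31 + 28 + 31 + 30 + 31 + 30 + 31 + 31 + 30 + 31 = 304.
Plus 28 days into November → day 332.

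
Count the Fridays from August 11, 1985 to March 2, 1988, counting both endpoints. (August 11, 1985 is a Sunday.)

August 11, 1985 is a Sunday; the first Friday on or after it is August 16, 1985 (5 days later).
From August 16, 1985 to March 2, 1988: 137 + 365 + 365 + 62 = 929 days (rest of 1985, 1986, 1987, to March 2, 1988 in 1988).
929 ÷ 7 = 132 full weeks with remainder 5, so 132 more Fridays after the first → 133.

133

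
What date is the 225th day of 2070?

August 13, 2070

January has 31 days (225 − 31 = 194 remain).
February has 28 days (194 − 28 = 166 remain).
March has 31 days (166 − 31 = 135 remain).
April has 30 days (135 − 30 = 105 remain).
May has 31 days (105 − 31 = 74 remain).
June has 30 days (74 − 30 = 44 remain).
July has 31 days (44 − 31 = 13 remain).
13 into August → August 13.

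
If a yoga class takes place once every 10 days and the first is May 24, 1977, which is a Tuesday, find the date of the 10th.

August 22, 1977

The 10th occurrence is 9 intervals after the first: 9 × 10 = 90 days after May 24, 1977.
May has 31 days — 7 days to the end of May leaves 83.
June has 30 days (53 left).
July has 31 days (22 left).
22 days into August → August 22, 1977.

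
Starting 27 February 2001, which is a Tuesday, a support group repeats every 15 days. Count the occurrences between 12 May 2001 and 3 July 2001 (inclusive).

Occurrences land 15·i days after 27 February 2001 for i = 0, 1, 2, …
12 May 2001 is 74 days after the start; 74 ÷ 15 = 4 remainder 14; since the remainder is 14, round up to i = 5. First occurrence in the window: #6 on 13 May 2001 (5×15 = 75 days in).
3 July 2001 is 126 days after the start; 126 ÷ 15 = 8 remainder 6. Last occurrence in the window: #9 on 27 June 2001.
Occurrences #6 through #9: 4 in total.

4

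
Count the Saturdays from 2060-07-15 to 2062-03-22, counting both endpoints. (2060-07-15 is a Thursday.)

88

2060-07-15 is a Thursday; the first Saturday on or after it is 2060-07-17 (2 days later).
From 2060-07-17 to 2062-03-22: 167 + 365 + 81 = 613 days (rest of 2060, 2061, to 2062-03-22 in 2062).
613 ÷ 7 = 87 full weeks with remainder 4, so 87 more Saturdays after the first → 88.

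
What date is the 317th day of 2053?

January has 31 days (317 − 31 = 286 remain).
February has 28 days (286 − 28 = 258 remain).
March has 31 days (258 − 31 = 227 remain).
April has 30 days (227 − 30 = 197 remain).
May has 31 days (197 − 31 = 166 remain).
June has 30 days (166 − 30 = 136 remain).
July has 31 days (136 − 31 = 105 remain).
August has 31 days (105 − 31 = 74 remain).
September has 30 days (74 − 30 = 44 remain).
October has 31 days (44 − 31 = 13 remain).
13 into November → November 13.

13 November 2053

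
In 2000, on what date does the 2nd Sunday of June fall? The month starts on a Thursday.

11 June 2000

June 2000 begins on a Thursday, so the first Sunday is June 4 (3 days later).
The 2nd Sunday is 1 weeks later: 4 + 7 = 11.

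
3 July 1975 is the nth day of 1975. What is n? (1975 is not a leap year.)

Days in months before July: 31 + 28 + 31 + 30 + 31 + 30 = 181.
Plus 3 days into July → day 184.

184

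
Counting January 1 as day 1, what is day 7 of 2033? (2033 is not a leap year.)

7 into January → January 7.

January 7, 2033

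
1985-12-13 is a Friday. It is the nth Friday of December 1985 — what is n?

Day 13 falls in week ⌈13/7⌉ of the month.
Days 1–7 hold the 1st Friday, 8–14 the 2nd, 15–21 the 3rd, 22–28 the 4th, 29–31 the 5th.
13 is in the range for the 2nd.

2nd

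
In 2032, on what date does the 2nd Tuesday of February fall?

The first Tuesday of February 2032 is February 3.
The 2nd Tuesday is 1 weeks later: 3 + 7 = 10.

February 10, 2032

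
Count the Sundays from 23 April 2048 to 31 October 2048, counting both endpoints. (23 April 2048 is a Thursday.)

27

23 April 2048 is a Thursday; the first Sunday on or after it is 26 April 2048 (3 days later).
From 26 April 2048 to 31 October 2048: 4 + 31 + 30 + 31 + 31 + 30 + 31 = 188 days (rest of April, May, June, July, August, September, October).
188 ÷ 7 = 26 full weeks with remainder 6, so 26 more Sundays after the first → 27.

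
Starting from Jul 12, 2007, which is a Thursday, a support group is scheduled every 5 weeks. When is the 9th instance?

Apr 17, 2008

The 9th occurrence is 8 intervals after the first: 8 × 35 = 280 days after Jul 12, 2007.
Jul has 31 days — 19 days to the end of Jul leaves 261.
Aug has 31 days (230 left).
Sep has 30 days (200 left).
Oct has 31 days (169 left).
Nov has 30 days (139 left).
Dec has 31 days (108 left).
Jan has 31 days (77 left).
Feb has 29 days (48 left).
Mar has 31 days (17 left).
17 days into Apr → Apr 17, 2008.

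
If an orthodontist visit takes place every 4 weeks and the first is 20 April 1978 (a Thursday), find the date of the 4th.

The 4th occurrence is 3 intervals after the first: 3 × 28 = 84 days after 20 April 1978.
April has 30 days — 10 days to the end of April leaves 74.
May has 31 days (43 left).
June has 30 days (13 left).
13 days into July → 13 July 1978.

13 July 1978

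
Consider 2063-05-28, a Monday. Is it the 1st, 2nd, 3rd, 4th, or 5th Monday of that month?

Day 28 falls in week ⌈28/7⌉ of the month.
Days 1–7 hold the 1st Monday, 8–14 the 2nd, 15–21 the 3rd, 22–28 the 4th, 29–31 the 5th.
28 is in the range for the 4th.

4th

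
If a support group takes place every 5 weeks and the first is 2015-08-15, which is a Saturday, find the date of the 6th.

2016-02-06

The 6th occurrence is 5 intervals after the first: 5 × 35 = 175 days after 2015-08-15.
August has 31 days — 16 days to the end of August leaves 159.
September has 30 days (129 left).
October has 31 days (98 left).
November has 30 days (68 left).
December has 31 days (37 left).
January has 31 days (6 left).
6 days into February → 2016-02-06.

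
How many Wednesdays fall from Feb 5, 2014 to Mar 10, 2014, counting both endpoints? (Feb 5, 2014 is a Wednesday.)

Feb 5, 2014 is a Wednesday; the first Wednesday on or after it is Feb 5, 2014.
From Feb 5, 2014 to Mar 10, 2014: 23 + 10 = 33 days (rest of Feb, Mar).
33 ÷ 7 = 4 full weeks with remainder 5, so 4 more Wednesdays after the first → 5.

5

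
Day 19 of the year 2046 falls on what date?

19 into January → January 19.

19 January 2046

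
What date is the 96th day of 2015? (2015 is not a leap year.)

April 6, 2015

January has 31 days (96 − 31 = 65 remain).
February has 28 days (65 − 28 = 37 remain).
March has 31 days (37 − 31 = 6 remain).
6 into April → April 6.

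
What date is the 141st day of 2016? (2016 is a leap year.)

May 20, 2016

January has 31 days (141 − 31 = 110 remain).
February has 29 days (110 − 29 = 81 remain).
March has 31 days (81 − 31 = 50 remain).
April has 30 days (50 − 30 = 20 remain).
20 into May → May 20.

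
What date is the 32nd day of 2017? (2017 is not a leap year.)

Feb 1, 2017

Jan has 31 days (32 − 31 = 1 remain).
1 into Feb → Feb 1.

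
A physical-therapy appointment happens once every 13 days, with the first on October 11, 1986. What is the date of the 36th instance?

January 9, 1988

The 36th occurrence is 35 intervals after the first: 35 × 13 = 455 days after October 11, 1986.
October has 31 days — 20 days to the end of October leaves 435.
From end of October to end of 1986 is 61 days (374 left).
1987 has 365 days (9 left).
9 days into January → January 9, 1988.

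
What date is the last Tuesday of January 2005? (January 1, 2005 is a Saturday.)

2005-01-25

January 2005 begins on a Saturday, so the first Tuesday is January 4 (3 days later).
January 2005 has 31 days. Adding weeks: 4, 11, 18, 25 — the last one ≤ 31 is the 25th.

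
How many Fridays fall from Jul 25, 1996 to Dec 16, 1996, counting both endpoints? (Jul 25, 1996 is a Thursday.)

21

Jul 25, 1996 is a Thursday; the first Friday on or after it is Jul 26, 1996 (1 day later).
From Jul 26, 1996 to Dec 16, 1996: 5 + 31 + 30 + 31 + 30 + 16 = 143 days (rest of Jul, Aug, Sep, Oct, Nov, Dec).
143 ÷ 7 = 20 full weeks with remainder 3, so 20 more Fridays after the first → 21.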